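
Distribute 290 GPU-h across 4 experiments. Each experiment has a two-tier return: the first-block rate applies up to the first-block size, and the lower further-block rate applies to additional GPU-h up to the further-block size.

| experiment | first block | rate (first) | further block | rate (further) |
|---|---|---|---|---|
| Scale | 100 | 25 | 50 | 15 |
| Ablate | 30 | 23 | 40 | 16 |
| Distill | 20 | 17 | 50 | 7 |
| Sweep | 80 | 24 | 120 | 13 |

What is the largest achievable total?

6390

Treat each block as its own option and order by rate: Scale/T1 25 > Sweep/T1 24 > Ablate/T1 23 > Distill/T1 17 > Ablate/T2 16 > Scale/T2 15 > Sweep/T2 13 > Distill/T2 7.
Fill Scale T1 block (100 at 25) — 190 left.
Fill Sweep T1 block (80 at 24) — 110 left.
Ablate/T1 (23): +30 — 80 left.
Fill Distill T1 block (20 at 17) — 60 left.
Ablate/T2 (16): +40 — 20 left.
20 remain; put them into Scale T2 at 15.
Total = 25×100 + 24×80 + 23×30 + 17×20 + 16×40 + 15×20 = 6390.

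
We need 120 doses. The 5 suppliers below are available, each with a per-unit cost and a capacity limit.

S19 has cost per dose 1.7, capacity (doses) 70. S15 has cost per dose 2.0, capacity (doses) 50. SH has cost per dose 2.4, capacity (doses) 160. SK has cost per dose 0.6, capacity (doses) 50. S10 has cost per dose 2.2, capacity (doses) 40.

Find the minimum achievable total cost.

149

Use suppliers in increasing cost order.
SK (0.6): use full 50 — 70 doses to go.
S19 (1.7): use full 70 — 0 doses to go.
S15, S10, SH: unused.
Cost = 50×0.6 + 70×1.7 = 149.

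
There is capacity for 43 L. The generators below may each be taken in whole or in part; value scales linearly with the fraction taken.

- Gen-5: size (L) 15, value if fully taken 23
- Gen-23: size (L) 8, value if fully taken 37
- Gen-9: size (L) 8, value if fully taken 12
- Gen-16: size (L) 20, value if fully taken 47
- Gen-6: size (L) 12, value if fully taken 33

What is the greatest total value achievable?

Sort by value density: Gen-23 37/8≈4.62, Gen-6 33/12≈2.75, Gen-16 47/20≈2.35, Gen-5 23/15≈1.53, Gen-9 12/8≈1.5.
All 8 L of Gen-23 fit (value 37) — 35 remain.
All 12 L of Gen-6 fit (value 33) — 23 remain.
All 20 L of Gen-16 fit (value 47) — 3 remain.
3 L left: a 3/15 share of Gen-5 gives 23×3/15 = 4.6.
Total value = 121.6.

121.6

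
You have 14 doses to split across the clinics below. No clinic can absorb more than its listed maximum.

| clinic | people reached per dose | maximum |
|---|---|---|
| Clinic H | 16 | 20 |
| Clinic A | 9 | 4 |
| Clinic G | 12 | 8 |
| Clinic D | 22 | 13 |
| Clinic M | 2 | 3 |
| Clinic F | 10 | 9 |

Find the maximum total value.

302

Rank by people reached per dose: Clinic D 22 > Clinic H 16 > Clinic G 12 > Clinic F 10 > Clinic A 9 > Clinic M 2.
Clinic D: +13 to 13 (cap) ; 1 left.
Clinic H: +1 (room for 20) → 1. Pool exhausted.
Total = 16×1 + 22×13 = 302.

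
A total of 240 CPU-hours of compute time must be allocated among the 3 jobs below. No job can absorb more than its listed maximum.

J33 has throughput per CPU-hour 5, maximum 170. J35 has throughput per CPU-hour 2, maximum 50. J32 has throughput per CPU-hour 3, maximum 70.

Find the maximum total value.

Highest throughput per CPU-hour first: J33 5 > J32 3 > J35 2.
J33: +170 to 170 (cap) → 70 left.
Give J32 70 to hit its cap of 70 → 0 left.
Total = 5×170 + 3×70 = 1060.

1060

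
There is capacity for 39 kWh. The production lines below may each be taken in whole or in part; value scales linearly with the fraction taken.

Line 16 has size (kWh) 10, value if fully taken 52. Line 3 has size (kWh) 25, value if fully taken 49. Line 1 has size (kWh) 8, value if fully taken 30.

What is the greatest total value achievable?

123.16

Sort by value density: Line 16 52/10≈5.2, Line 1 30/8≈3.75, Line 3 49/25≈1.96.
All 10 kWh of Line 16 fit (value 52) → 29 remain.
Line 1: take in full, 8 kWh for value 30 → 21 left.
Only 21 kWh remain; take 21/25 of Line 3 for value 49×21/25 = 41.16.
Total value = 123.16.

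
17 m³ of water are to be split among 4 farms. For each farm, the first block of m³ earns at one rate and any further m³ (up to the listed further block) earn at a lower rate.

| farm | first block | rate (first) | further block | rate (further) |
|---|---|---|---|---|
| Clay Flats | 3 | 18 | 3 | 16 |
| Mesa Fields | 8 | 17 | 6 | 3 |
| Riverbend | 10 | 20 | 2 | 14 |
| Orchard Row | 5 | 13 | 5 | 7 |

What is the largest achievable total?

Order all 8 blocks by rate: Riverbend/tier1 20 > Clay Flats/tier1 18 > Mesa Fields/tier1 17 > Clay Flats/tier2 16 > Riverbend/tier2 14 > Orchard Row/tier1 13 > Orchard Row/tier2 7 > Mesa Fields/tier2 3.
Riverbend/tier1 (20): +10 ; 7 left.
Clay Flats/tier1 (18): +3 ; 4 left.
4 remain; put them into Mesa Fields tier1 at 17.
Total = 20×10 + 18×3 + 17×4 = 322.

322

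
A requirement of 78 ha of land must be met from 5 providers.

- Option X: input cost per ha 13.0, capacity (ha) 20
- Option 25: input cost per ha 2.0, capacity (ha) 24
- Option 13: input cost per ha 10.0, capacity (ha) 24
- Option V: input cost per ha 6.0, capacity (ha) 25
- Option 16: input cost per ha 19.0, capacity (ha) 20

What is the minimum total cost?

Cheapest first:
Option 25 (2.0): use full 24 ; 54 ha to go.
Option V at 6.0: take all 25 ha ; 29 still needed.
Option 13 at 10.0: take all 24 ha ; 5 still needed.
Option X at 13.0: take 5 of its 20 ; requirement met.
Option 16: unused.
Cost = 24×2.0 + 25×6.0 + 24×10.0 + 5×13.0 = 503.

503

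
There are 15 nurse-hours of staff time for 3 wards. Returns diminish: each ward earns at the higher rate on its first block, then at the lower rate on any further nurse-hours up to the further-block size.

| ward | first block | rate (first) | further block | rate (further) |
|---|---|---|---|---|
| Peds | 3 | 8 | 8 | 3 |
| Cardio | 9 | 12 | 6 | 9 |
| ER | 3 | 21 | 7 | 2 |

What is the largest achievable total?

Treat each block as its own option and order by rate: ER/T1 21 > Cardio/T1 12 > Cardio/T2 9 > Peds/T1 8 > Peds/T2 3 > ER/T2 2.
ER T1 at 21: fill all 3 → 12 left.
Fill Cardio T1 block (9 at 12) → 3 left.
Cardio T2 at 9: only 3 left, fill 3.
Total = 21×3 + 12×9 + 9×3 = 198.

198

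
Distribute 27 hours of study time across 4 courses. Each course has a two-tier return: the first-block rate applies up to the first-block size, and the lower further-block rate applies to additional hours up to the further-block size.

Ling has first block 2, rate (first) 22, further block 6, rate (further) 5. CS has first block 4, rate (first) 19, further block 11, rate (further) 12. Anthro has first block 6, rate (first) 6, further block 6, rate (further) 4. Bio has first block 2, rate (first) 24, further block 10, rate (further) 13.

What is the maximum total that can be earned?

406

Order all 8 blocks by rate: Bio/tier1 24 > Ling/tier1 22 > CS/tier1 19 > Bio/tier2 13 > CS/tier2 12 > Anthro/tier1 6 > Ling/tier2 5 > Anthro/tier2 4.
Bio/tier1 (24): +2 — 25 left.
Ling/tier1 (22): +2 — 23 left.
CS/tier1 (19): +4 — 19 left.
Bio/tier2 (13): +10 — 9 left.
CS tier2 at 12: only 9 left, fill 9.
Total = 24×2 + 22×2 + 19×4 + 13×10 + 12×9 = 406.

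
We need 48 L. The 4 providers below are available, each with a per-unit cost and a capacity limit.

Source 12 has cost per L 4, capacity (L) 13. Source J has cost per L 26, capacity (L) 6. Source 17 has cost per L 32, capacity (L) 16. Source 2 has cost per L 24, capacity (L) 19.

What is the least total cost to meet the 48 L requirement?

Use providers in increasing cost order.
Source 12 (4): use full 13 ; 35 L to go.
Source 2 at 24: take all 19 L ; 16 still needed.
Take 6 from Source J at 26 ; need 10 more.
Source 17 (32): take the remaining 10 ; done.
Cost = 13×4 + 19×24 + 6×26 + 10×32 = 984.

984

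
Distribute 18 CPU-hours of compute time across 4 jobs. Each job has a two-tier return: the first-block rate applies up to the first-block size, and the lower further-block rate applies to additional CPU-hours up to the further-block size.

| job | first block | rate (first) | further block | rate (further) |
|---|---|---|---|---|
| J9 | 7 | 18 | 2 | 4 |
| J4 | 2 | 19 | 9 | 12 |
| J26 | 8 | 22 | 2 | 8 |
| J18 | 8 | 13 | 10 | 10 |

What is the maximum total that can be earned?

353

Treat each block as its own option and order by rate: J26/first 22 > J4/first 19 > J9/first 18 > J18/first 13 > J4/second 12 > J18/second 10 > J26/second 8 > J9/second 4.
J26 first at 22: fill all 8 ; 10 left.
J4/first (19): +2 ; 8 left.
J9/first (18): +7 ; 1 left.
J18 first at 13: only 1 left, fill 1.
Total = 22×8 + 19×2 + 18×7 + 13×1 = 353.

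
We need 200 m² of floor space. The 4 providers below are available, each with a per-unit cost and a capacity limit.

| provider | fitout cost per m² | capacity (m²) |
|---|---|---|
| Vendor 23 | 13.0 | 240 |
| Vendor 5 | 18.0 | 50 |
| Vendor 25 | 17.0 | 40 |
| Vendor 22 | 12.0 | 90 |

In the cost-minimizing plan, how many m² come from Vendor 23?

110

Fill from the cheapest provider first.
Vendor 22 (12.0): use full 90 — 110 m² to go.
Vendor 23 at 13.0: take 110 of its 240 — requirement met.
Vendor 25, Vendor 5: unused.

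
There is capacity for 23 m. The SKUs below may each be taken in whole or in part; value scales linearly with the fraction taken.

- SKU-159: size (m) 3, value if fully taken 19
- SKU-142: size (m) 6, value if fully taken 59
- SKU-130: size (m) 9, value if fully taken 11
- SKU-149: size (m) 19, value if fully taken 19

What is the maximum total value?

94

Sort by value density: SKU-142 59/6≈9.83, SKU-159 19/3≈6.33, SKU-130 11/9≈1.22, SKU-149 19/19≈1.
SKU-142: take in full, 6 m for value 59 ; 17 left.
SKU-159: take in full, 3 m for value 19 ; 14 left.
All 9 m of SKU-130 fit (value 11) ; 5 remain.
Only 5 m remain; take 5/19 of SKU-149 for value 19×5/19 = 5.
Total value = 94.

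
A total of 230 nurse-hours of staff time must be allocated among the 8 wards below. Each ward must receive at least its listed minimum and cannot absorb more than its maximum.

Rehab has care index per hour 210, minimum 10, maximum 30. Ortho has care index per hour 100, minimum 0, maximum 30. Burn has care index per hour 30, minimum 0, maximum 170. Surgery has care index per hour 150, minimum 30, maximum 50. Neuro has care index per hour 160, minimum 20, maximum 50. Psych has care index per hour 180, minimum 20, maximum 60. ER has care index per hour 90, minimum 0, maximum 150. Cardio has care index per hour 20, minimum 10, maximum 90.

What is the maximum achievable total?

35800

Meeting every minimum uses 10+0+0+30+20+20+0+10 = 90 nurse-hours, leaving 140.
Highest care index per hour first: Rehab 210 > Psych 180 > Neuro 160 > Surgery 150 > Ortho 100 > ER 90 > Burn 30 > Cardio 20.
Give Rehab 20 more to hit its cap of 30 → 120 left.
Psych: +40 to 60 (cap) → 80 left.
Neuro: +30 to 50 (cap) → 50 left.
Surgery: +20 to 50 (cap) → 30 left.
Ortho: +30 to 30 (cap) → 0 left.
Total = 210×30 + 100×30 + 150×50 + 160×50 + 180×60 + 20×10 = 35800.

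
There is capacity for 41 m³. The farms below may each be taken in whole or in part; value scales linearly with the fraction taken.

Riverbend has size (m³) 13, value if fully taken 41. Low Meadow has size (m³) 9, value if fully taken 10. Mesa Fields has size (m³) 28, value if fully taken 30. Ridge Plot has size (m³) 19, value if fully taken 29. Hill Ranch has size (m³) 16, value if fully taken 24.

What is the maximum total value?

Rank by value-to-size ratio: Riverbend 41/13≈3.15, Ridge Plot 29/19≈1.53, Hill Ranch 24/16≈1.5, Low Meadow 10/9≈1.11, Mesa Fields 30/28≈1.07.
All 13 m³ of Riverbend fit (value 41) — 28 remain.
Ridge Plot: take in full, 19 m³ for value 29 — 9 left.
9 m³ left: a 9/16 share of Hill Ranch gives 24×9/16 = 13.5.
Total value = 83.5.

83.5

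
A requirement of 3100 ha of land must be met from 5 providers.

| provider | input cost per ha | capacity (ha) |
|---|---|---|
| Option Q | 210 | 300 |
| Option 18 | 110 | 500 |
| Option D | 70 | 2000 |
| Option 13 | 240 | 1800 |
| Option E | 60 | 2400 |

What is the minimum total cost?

193000

Fill from the cheapest provider first.
Option E (60): use full 2400 → 700 ha to go.
Take 700 from Option D at 70 to finish.
Option 18, Option Q, Option 13: unused.
Cost = 2400×60 + 700×70 = 193000.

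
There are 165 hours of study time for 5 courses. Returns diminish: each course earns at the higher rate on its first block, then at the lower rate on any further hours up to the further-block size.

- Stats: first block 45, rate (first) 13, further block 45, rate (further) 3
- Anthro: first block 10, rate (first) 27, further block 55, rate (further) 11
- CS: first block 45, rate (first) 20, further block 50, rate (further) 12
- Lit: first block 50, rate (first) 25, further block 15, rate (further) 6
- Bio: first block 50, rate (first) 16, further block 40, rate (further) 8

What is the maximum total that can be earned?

3350

Treat each block as its own option and order by rate: Anthro/T1 27 > Lit/T1 25 > CS/T1 20 > Bio/T1 16 > Stats/T1 13 > CS/T2 12 > Anthro/T2 11 > Bio/T2 8 > Lit/T2 6 > Stats/T2 3.
Fill Anthro T1 block (10 at 27) → 155 left.
Fill Lit T1 block (50 at 25) → 105 left.
Fill CS T1 block (45 at 20) → 60 left.
Fill Bio T1 block (50 at 16) → 10 left.
10 remain; put them into Stats T1 at 13.
Total = 27×10 + 25×50 + 20×45 + 16×50 + 13×10 = 3350.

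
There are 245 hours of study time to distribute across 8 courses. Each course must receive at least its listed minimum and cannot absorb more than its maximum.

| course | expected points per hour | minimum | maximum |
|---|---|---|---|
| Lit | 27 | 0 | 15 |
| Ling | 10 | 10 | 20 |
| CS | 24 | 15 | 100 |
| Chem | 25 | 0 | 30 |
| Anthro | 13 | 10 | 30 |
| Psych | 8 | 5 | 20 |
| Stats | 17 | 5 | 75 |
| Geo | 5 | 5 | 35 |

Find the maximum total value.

5040

Meeting every minimum uses 0+10+15+0+10+5+5+5 = 50 hours, leaving 195.
Order the courses by expected points per hour: Lit 27 > Chem 25 > CS 24 > Stats 17 > Anthro 13 > Ling 10 > Psych 8 > Geo 5.
Give Lit 15 more to hit its cap of 15 — 180 left.
Chem takes 30 more to reach its cap of 30 — 150 left.
CS takes 85 more to reach its cap of 100 — 65 left.
Only 65 left; Stats takes them to reach 70.
Total = 27×15 + 10×10 + 24×100 + 25×30 + 13×10 + 8×5 + 17×70 + 5×5 = 5040.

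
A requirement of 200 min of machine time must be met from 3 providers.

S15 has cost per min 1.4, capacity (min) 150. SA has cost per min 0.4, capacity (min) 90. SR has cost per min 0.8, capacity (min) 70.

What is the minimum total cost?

148

Cheapest first:
Take 90 from SA at 0.4 — need 110 more.
Take 70 from SR at 0.8 — need 40 more.
S15 (1.4): take the remaining 40 — done.
Cost = 90×0.4 + 70×0.8 + 40×1.4 = 148.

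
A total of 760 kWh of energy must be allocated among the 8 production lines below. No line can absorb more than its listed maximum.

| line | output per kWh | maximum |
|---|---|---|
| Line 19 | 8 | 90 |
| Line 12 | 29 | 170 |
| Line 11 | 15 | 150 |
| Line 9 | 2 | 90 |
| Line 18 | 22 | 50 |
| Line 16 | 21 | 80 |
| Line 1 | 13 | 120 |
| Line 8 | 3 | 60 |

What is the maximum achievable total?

Rank by output per kWh: Line 12 29 > Line 18 22 > Line 16 21 > Line 11 15 > Line 1 13 > Line 19 8 > Line 8 3 > Line 9 2.
Line 12 takes 170 to reach its cap of 170 → 590 left.
Line 18: +50 to 50 (cap) → 540 left.
Line 16 takes 80 to reach its cap of 80 → 460 left.
Line 11: +150 to 150 (cap) → 310 left.
Give Line 1 120 to hit its cap of 120 → 190 left.
Line 19: +90 to 90 (cap) → 100 left.
Line 8 takes 60 to reach its cap of 60 → 40 left.
Line 9 has room for 90 but only 40 remain, so it gets 40.
Total = 8×90 + 29×170 + 15×150 + 2×40 + 22×50 + 21×80 + 13×120 + 3×60 = 12500.

12500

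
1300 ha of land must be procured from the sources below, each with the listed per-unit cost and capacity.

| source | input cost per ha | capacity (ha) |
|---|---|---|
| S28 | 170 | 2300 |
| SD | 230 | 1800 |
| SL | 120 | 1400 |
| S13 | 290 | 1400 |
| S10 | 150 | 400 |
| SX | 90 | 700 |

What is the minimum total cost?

135000

Fill from the cheapest source first.
SX (90): use full 700 ; 600 ha to go.
SL (120): take the remaining 600 ; done.
S10, S28, SD, S13: unused.
Cost = 700×90 + 600×120 = 135000.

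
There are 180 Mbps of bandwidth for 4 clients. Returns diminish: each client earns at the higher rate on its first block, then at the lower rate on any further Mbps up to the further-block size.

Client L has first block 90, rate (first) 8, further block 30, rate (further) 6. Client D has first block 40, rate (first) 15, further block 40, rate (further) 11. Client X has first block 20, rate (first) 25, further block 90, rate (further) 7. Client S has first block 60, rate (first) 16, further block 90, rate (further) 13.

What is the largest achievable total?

Order all 8 blocks by rate: Client X/tier1 25 > Client S/tier1 16 > Client D/tier1 15 > Client S/tier2 13 > Client D/tier2 11 > Client L/tier1 8 > Client X/tier2 7 > Client L/tier2 6.
Fill Client X tier1 block (20 at 25) ; 160 left.
Fill Client S tier1 block (60 at 16) ; 100 left.
Fill Client D tier1 block (40 at 15) ; 60 left.
Client S/tier2: +60 of 90 at 13; pool empty.
Total = 25×20 + 16×60 + 15×40 + 13×60 = 2840.

2840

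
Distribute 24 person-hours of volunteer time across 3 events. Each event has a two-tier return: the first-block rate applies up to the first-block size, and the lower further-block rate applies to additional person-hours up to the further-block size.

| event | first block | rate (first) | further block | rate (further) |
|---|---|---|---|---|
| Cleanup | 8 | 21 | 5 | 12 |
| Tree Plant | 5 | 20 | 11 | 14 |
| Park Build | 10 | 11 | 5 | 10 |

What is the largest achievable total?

Treat each block as its own option and order by rate: Cleanup/first 21 > Tree Plant/first 20 > Tree Plant/second 14 > Cleanup/second 12 > Park Build/first 11 > Park Build/second 10.
Cleanup/first (21): +8 → 16 left.
Tree Plant first at 20: fill all 5 → 11 left.
Fill Tree Plant second block (11 at 14) → 0 left.
Total = 21×8 + 20×5 + 14×11 = 422.

422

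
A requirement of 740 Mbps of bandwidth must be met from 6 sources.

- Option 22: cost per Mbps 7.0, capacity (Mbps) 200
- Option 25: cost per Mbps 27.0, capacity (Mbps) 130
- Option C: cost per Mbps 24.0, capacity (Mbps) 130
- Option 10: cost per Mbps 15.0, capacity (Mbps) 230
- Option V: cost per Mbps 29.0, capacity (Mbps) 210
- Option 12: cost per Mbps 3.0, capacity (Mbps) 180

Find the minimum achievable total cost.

Cheapest first:
Take 180 from Option 12 at 3.0 — need 560 more.
Option 22 at 7.0: take all 200 Mbps — 360 still needed.
Take 230 from Option 10 at 15.0 — need 130 more.
Take 130 from Option C at 24.0 — need 0 more.
Option 25, Option V: unused.
Cost = 180×3.0 + 200×7.0 + 230×15.0 + 130×24.0 = 8510.

8510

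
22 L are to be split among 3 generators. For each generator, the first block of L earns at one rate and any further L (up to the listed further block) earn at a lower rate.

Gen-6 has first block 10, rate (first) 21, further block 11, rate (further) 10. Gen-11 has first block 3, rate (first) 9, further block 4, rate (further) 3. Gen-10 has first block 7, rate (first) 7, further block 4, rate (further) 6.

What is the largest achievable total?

329

Rank every tier by rate: Gen-6/first 21 > Gen-6/second 10 > Gen-11/first 9 > Gen-10/first 7 > Gen-10/second 6 > Gen-11/second 3.
Gen-6 first at 21: fill all 10 — 12 left.
Gen-6/second (10): +11 — 1 left.
Gen-11/first: +1 of 3 at 9; pool empty.
Total = 21×10 + 10×11 + 9×1 = 329.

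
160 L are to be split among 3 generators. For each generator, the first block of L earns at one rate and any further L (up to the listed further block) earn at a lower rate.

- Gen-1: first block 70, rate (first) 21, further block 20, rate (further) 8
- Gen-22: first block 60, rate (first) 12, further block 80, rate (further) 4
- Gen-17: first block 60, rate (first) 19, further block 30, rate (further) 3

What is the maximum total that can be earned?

Order all 6 blocks by rate: Gen-1/first 21 > Gen-17/first 19 > Gen-22/first 12 > Gen-1/second 8 > Gen-22/second 4 > Gen-17/second 3.
Gen-1 first at 21: fill all 70 — 90 left.
Gen-17 first at 19: fill all 60 — 30 left.
Gen-22 first at 12: only 30 left, fill 30.
Total = 21×70 + 19×60 + 12×30 = 2970.

2970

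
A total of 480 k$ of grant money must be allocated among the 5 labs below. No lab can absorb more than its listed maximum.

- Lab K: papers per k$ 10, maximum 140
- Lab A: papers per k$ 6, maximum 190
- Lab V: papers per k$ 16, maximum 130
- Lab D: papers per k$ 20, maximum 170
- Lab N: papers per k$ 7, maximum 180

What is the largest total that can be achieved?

7160

Order the labs by papers per k$: Lab D 20 > Lab V 16 > Lab K 10 > Lab N 7 > Lab A 6.
Lab D takes 170 to reach its cap of 170 — 310 left.
Lab V: +130 to 130 (cap) — 180 left.
Give Lab K 140 to hit its cap of 140 — 40 left.
Lab N has room for 180 but only 40 remain, so it gets 40.
Total = 10×140 + 16×130 + 20×170 + 7×40 = 7160.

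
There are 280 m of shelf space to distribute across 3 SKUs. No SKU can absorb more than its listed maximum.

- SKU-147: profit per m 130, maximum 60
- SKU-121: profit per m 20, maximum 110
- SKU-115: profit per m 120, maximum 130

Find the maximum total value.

Rank by profit per m: SKU-147 130 > SKU-115 120 > SKU-121 20.
Give SKU-147 60 to hit its cap of 60 → 220 left.
SKU-115: +130 to 130 (cap) → 90 left.
SKU-121 has room for 110 but only 90 remain, so it gets 90.
Total = 130×60 + 20×90 + 120×130 = 25200.

25200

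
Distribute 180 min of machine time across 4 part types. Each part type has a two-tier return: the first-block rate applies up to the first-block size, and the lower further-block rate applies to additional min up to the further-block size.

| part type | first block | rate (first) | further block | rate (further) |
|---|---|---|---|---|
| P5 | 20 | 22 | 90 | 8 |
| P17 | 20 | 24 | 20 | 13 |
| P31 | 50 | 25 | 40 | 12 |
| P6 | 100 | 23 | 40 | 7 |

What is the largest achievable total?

4250

Order all 8 blocks by rate: P31/T1 25 > P17/T1 24 > P6/T1 23 > P5/T1 22 > P17/T2 13 > P31/T2 12 > P5/T2 8 > P6/T2 7.
Fill P31 T1 block (50 at 25) — 130 left.
P17 T1 at 24: fill all 20 — 110 left.
Fill P6 T1 block (100 at 23) — 10 left.
P5/T1: +10 of 20 at 22; pool empty.
Total = 25×50 + 24×20 + 23×100 + 22×10 = 4250.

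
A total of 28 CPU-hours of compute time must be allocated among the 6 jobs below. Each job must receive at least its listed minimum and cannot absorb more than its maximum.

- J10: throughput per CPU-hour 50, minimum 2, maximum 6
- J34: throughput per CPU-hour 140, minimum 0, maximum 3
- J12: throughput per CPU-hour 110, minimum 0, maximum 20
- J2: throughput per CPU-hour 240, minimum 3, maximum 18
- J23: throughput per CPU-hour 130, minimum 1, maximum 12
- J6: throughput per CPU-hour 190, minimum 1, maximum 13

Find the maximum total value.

Meeting every minimum uses 2+0+0+3+1+1 = 7 CPU-hours, leaving 21.
Highest throughput per CPU-hour first: J2 240 > J6 190 > J34 140 > J23 130 > J12 110 > J10 50.
Give J2 15 more to hit its cap of 18 ; 6 left.
Only 6 left; J6 takes them to reach 7.
Total = 50×2 + 240×18 + 130×1 + 190×7 = 5880.

5880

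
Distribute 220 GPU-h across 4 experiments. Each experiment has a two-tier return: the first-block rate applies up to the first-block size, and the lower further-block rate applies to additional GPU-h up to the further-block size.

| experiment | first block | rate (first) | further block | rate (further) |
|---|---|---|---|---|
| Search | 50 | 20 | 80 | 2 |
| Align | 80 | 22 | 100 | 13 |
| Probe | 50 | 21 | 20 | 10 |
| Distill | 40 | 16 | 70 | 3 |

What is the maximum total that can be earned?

Rank every tier by rate: Align/tier1 22 > Probe/tier1 21 > Search/tier1 20 > Distill/tier1 16 > Align/tier2 13 > Probe/tier2 10 > Distill/tier2 3 > Search/tier2 2.
Align tier1 at 22: fill all 80 ; 140 left.
Fill Probe tier1 block (50 at 21) ; 90 left.
Search tier1 at 20: fill all 50 ; 40 left.
Fill Distill tier1 block (40 at 16) ; 0 left.
Total = 22×80 + 21×50 + 20×50 + 16×40 = 4450.

4450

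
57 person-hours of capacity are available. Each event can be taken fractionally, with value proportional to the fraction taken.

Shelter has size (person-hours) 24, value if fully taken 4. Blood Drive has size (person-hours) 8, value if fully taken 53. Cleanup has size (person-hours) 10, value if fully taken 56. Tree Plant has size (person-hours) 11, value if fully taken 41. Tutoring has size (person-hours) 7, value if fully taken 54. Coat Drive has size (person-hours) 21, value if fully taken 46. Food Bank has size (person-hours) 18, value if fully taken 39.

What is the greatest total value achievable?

Best value per unit of size first: Tutoring 54/7≈7.71, Blood Drive 53/8≈6.62, Cleanup 56/10≈5.6, Tree Plant 41/11≈3.73, Coat Drive 46/21≈2.19, Food Bank 39/18≈2.17, Shelter 4/24≈0.167.
Tutoring: take in full, 7 person-hours for value 54 ; 50 left.
All 8 person-hours of Blood Drive fit (value 53) ; 42 remain.
Take all of Cleanup (10 person-hours, value 56) ; 32 person-hours left.
Tree Plant: take in full, 11 person-hours for value 41 ; 21 left.
Coat Drive: take in full, 21 person-hours for value 46 ; 0 left.
Total value = 250.

250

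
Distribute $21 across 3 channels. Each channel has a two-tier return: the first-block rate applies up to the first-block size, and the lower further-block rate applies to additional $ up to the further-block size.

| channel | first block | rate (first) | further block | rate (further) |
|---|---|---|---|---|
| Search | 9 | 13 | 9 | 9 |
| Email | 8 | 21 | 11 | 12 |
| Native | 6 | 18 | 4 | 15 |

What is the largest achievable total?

375

Rank every tier by rate: Email/T1 21 > Native/T1 18 > Native/T2 15 > Search/T1 13 > Email/T2 12 > Search/T2 9.
Fill Email T1 block (8 at 21) ; 13 left.
Native/T1 (18): +6 ; 7 left.
Fill Native T2 block (4 at 15) ; 3 left.
Search T1 at 13: only 3 left, fill 3.
Total = 21×8 + 18×6 + 15×4 + 13×3 = 375.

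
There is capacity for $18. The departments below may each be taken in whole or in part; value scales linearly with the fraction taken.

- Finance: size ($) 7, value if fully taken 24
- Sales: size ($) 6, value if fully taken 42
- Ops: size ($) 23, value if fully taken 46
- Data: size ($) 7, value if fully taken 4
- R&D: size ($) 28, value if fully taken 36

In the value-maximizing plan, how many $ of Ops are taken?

5

Sort by value density: Sales 42/6≈7, Finance 24/7≈3.43, Ops 46/23≈2, R&D 36/28≈1.29, Data 4/7≈0.571.
Sales: take in full, 6 $ for value 42 ; 12 left.
Finance: take in full, 7 $ for value 24 ; 5 left.
5 $ left: a 5/23 share of Ops gives 46×5/23 = 10.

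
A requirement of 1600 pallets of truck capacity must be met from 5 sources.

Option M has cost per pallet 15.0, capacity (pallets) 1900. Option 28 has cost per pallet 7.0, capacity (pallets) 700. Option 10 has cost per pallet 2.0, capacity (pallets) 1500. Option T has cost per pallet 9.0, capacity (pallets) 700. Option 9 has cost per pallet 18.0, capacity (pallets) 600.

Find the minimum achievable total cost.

Use sources in increasing cost order.
Take 1500 from Option 10 at 2.0 → need 100 more.
Option 28 at 7.0: take 100 of its 700 → requirement met.
Option T, Option M, Option 9: unused.
Cost = 1500×2.0 + 100×7.0 = 3700.

3700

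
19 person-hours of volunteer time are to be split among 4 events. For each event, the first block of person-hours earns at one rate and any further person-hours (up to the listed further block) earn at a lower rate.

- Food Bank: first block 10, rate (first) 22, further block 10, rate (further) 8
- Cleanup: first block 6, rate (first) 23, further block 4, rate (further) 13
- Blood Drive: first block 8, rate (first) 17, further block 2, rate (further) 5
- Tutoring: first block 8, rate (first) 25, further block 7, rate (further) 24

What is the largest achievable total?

460

Order all 8 blocks by rate: Tutoring/first 25 > Tutoring/second 24 > Cleanup/first 23 > Food Bank/first 22 > Blood Drive/first 17 > Cleanup/second 13 > Food Bank/second 8 > Blood Drive/second 5.
Fill Tutoring first block (8 at 25) — 11 left.
Tutoring/second (24): +7 — 4 left.
Cleanup first at 23: only 4 left, fill 4.
Total = 25×8 + 24×7 + 23×4 = 460.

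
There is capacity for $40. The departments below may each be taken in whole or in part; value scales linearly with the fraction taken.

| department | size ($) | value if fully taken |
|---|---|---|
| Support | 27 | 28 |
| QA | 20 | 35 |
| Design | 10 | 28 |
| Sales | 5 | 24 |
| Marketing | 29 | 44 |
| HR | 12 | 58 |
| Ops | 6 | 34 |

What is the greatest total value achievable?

Rank by value-to-size ratio: Ops 34/6≈5.67, HR 58/12≈4.83, Sales 24/5≈4.8, Design 28/10≈2.8, QA 35/20≈1.75, Marketing 44/29≈1.52, Support 28/27≈1.04.
Ops: take in full, 6 $ for value 34 → 34 left.
HR: take in full, 12 $ for value 58 → 22 left.
Sales: take in full, 5 $ for value 24 → 17 left.
Take all of Design (10 $, value 28) → 7 $ left.
7 $ left: a 7/20 share of QA gives 35×7/20 = 12.25.
Total value = 156.25.

156.25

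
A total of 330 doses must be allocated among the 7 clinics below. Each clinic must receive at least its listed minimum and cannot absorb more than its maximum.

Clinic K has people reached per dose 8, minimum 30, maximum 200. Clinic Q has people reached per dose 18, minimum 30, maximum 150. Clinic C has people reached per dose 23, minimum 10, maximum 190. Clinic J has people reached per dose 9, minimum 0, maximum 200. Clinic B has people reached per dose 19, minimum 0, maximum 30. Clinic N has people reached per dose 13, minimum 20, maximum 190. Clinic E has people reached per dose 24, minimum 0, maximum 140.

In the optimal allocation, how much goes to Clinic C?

Meeting every minimum uses 30+30+10+0+0+20+0 = 90 doses, leaving 240.
Rank by people reached per dose: Clinic E 24 > Clinic C 23 > Clinic B 19 > Clinic Q 18 > Clinic N 13 > Clinic J 9 > Clinic K 8.
Give Clinic E 140 more to hit its cap of 140 → 100 left.
Clinic C has room for 180 more but only 100 remain, so it gets 110.

110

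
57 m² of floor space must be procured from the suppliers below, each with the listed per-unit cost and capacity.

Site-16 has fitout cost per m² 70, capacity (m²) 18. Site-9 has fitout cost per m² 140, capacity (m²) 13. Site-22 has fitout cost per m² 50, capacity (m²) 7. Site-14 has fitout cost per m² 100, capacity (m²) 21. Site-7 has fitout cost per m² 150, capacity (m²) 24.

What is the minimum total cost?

Use suppliers in increasing cost order.
Site-22 (50): use full 7 ; 50 m² to go.
Site-16 (70): use full 18 ; 32 m² to go.
Site-14 (100): use full 21 ; 11 m² to go.
Site-9 (140): take the remaining 11 ; done.
Site-7: unused.
Cost = 7×50 + 18×70 + 21×100 + 11×140 = 5250.

5250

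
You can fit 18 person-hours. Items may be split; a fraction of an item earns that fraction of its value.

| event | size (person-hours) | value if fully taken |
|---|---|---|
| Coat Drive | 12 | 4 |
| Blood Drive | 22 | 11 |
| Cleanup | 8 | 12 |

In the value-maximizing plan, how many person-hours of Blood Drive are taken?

10

Rank by value-to-size ratio: Cleanup 12/8≈1.5, Blood Drive 11/22≈0.5, Coat Drive 4/12≈0.333.
Cleanup: take in full, 8 person-hours for value 12 ; 10 left.
Only 10 person-hours remain; take 10/22 of Blood Drive for value 11×10/22 = 5.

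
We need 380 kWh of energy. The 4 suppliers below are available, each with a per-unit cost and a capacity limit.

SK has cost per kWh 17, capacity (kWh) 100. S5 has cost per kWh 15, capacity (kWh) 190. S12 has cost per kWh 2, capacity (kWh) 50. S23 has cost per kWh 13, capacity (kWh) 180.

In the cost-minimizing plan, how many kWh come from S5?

Fill from the cheapest supplier first.
Take 50 from S12 at 2 → need 330 more.
Take 180 from S23 at 13 → need 150 more.
Take 150 from S5 at 15 to finish.
SK: unused.

150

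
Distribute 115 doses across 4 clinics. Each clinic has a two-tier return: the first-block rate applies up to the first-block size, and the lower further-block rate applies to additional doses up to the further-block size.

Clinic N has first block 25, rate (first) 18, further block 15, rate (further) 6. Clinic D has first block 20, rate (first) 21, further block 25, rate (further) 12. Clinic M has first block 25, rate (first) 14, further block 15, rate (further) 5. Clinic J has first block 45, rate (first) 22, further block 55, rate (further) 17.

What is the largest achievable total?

Order all 8 blocks by rate: Clinic J/first 22 > Clinic D/first 21 > Clinic N/first 18 > Clinic J/second 17 > Clinic M/first 14 > Clinic D/second 12 > Clinic N/second 6 > Clinic M/second 5.
Clinic J/first (22): +45 ; 70 left.
Clinic D first at 21: fill all 20 ; 50 left.
Clinic N/first (18): +25 ; 25 left.
Clinic J second at 17: only 25 left, fill 25.
Total = 22×45 + 21×20 + 18×25 + 17×25 = 2285.

2285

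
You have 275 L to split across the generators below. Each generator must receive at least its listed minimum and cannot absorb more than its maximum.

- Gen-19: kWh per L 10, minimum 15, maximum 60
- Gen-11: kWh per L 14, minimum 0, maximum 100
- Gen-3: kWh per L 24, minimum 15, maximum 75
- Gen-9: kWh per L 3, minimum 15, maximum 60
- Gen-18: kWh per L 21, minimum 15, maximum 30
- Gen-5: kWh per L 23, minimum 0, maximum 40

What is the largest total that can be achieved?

4945

Meeting every minimum uses 15+0+15+15+15+0 = 60 L, leaving 215.
Order the generators by kWh per L: Gen-3 24 > Gen-5 23 > Gen-18 21 > Gen-11 14 > Gen-19 10 > Gen-9 3.
Gen-3: +60 to 75 (cap) ; 155 left.
Gen-5 takes 40 more to reach its cap of 40 ; 115 left.
Gen-18: +15 to 30 (cap) ; 100 left.
Gen-11: +100 to 100 (cap) ; 0 left.
Total = 10×15 + 14×100 + 24×75 + 3×15 + 21×30 + 23×40 = 4945.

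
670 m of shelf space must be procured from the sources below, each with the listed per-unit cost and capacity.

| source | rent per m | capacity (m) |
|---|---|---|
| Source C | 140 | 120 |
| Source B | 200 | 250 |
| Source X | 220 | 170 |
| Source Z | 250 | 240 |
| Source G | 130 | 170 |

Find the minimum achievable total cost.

117500

Fill from the cheapest source first.
Source G at 130: take all 170 m → 500 still needed.
Source C (140): use full 120 → 380 m to go.
Source B at 200: take all 250 m → 130 still needed.
Take 130 from Source X at 220 to finish.
Source Z: unused.
Cost = 170×130 + 120×140 + 250×200 + 130×220 = 117500.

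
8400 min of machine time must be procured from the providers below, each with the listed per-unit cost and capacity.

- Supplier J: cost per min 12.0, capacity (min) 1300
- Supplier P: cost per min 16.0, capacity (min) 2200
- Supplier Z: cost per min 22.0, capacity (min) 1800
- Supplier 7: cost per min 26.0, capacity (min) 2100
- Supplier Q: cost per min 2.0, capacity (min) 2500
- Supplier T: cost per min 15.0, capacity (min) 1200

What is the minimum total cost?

100200

Cheapest first:
Supplier Q (2.0): use full 2500 — 5900 min to go.
Take 1300 from Supplier J at 12.0 — need 4600 more.
Supplier T at 15.0: take all 1200 min — 3400 still needed.
Supplier P (16.0): use full 2200 — 1200 min to go.
Take 1200 from Supplier Z at 22.0 to finish.
Supplier 7: unused.
Cost = 2500×2.0 + 1300×12.0 + 1200×15.0 + 2200×16.0 + 1200×22.0 = 100200.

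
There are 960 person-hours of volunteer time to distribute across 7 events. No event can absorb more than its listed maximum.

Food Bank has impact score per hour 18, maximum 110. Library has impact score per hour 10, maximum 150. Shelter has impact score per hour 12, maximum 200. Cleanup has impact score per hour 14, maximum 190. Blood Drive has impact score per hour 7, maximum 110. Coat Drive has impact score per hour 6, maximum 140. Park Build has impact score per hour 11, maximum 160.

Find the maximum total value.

11310

Order the events by impact score per hour: Food Bank 18 > Cleanup 14 > Shelter 12 > Park Build 11 > Library 10 > Blood Drive 7 > Coat Drive 6.
Food Bank takes 110 to reach its cap of 110 ; 850 left.
Give Cleanup 190 to hit its cap of 190 ; 660 left.
Give Shelter 200 to hit its cap of 200 ; 460 left.
Give Park Build 160 to hit its cap of 160 ; 300 left.
Library takes 150 to reach its cap of 150 ; 150 left.
Give Blood Drive 110 to hit its cap of 110 ; 40 left.
Coat Drive: +40 (room for 140) → 40. Pool exhausted.
Total = 18×110 + 10×150 + 12×200 + 14×190 + 7×110 + 6×40 + 11×160 = 11310.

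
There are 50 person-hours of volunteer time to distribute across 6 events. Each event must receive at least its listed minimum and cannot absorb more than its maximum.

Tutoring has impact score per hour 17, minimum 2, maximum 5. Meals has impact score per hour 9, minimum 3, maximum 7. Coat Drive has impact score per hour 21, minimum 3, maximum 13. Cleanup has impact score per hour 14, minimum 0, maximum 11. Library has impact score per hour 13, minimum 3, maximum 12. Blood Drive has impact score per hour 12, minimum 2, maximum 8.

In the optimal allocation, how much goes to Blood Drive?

6

Meeting every minimum uses 2+3+3+0+3+2 = 13 person-hours, leaving 37.
Rank by impact score per hour: Coat Drive 21 > Tutoring 17 > Cleanup 14 > Library 13 > Blood Drive 12 > Meals 9.
Give Coat Drive 10 more to hit its cap of 13 → 27 left.
Give Tutoring 3 more to hit its cap of 5 → 24 left.
Cleanup takes 11 more to reach its cap of 11 → 13 left.
Library takes 9 more to reach its cap of 12 → 4 left.
Blood Drive has room for 6 more but only 4 remain, so it gets 6.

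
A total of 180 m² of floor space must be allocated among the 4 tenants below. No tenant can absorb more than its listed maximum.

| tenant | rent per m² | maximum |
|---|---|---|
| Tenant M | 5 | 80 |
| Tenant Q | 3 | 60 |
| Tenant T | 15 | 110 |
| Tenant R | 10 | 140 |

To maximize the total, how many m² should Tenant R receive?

Order the tenants by rent per m²: Tenant T 15 > Tenant R 10 > Tenant M 5 > Tenant Q 3.
Tenant T takes 110 to reach its cap of 110 — 70 left.
Tenant R has room for 140 but only 70 remain, so it gets 70.

70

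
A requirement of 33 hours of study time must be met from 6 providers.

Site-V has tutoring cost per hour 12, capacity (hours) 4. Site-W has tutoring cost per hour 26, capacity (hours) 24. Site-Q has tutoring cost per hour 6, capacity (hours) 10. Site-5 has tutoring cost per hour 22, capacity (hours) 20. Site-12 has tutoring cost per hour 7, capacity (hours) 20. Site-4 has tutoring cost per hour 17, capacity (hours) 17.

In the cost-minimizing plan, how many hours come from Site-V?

3

Cheapest first:
Site-Q at 6: take all 10 hours ; 23 still needed.
Site-12 (7): use full 20 ; 3 hours to go.
Take 3 from Site-V at 12 to finish.
Site-4, Site-5, Site-W: unused.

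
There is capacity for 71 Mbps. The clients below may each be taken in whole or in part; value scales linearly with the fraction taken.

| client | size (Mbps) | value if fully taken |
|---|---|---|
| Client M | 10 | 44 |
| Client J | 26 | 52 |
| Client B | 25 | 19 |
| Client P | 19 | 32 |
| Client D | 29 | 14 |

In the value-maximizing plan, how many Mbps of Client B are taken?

16

Rank by value-to-size ratio: Client M 44/10≈4.4, Client J 52/26≈2, Client P 32/19≈1.68, Client B 19/25≈0.76, Client D 14/29≈0.483.
All 10 Mbps of Client M fit (value 44) ; 61 remain.
All 26 Mbps of Client J fit (value 52) ; 35 remain.
Take all of Client P (19 Mbps, value 32) ; 16 Mbps left.
16 Mbps left: a 16/25 share of Client B gives 19×16/25 = 12.16.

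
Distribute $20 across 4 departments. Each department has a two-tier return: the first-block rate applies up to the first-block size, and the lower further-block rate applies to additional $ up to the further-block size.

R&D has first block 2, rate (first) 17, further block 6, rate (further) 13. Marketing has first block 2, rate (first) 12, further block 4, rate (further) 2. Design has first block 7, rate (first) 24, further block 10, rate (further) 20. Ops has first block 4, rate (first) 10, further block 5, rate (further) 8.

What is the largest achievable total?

415

Rank every tier by rate: Design/T1 24 > Design/T2 20 > R&D/T1 17 > R&D/T2 13 > Marketing/T1 12 > Ops/T1 10 > Ops/T2 8 > Marketing/T2 2.
Design/T1 (24): +7 ; 13 left.
Fill Design T2 block (10 at 20) ; 3 left.
R&D T1 at 17: fill all 2 ; 1 left.
1 remain; put them into R&D T2 at 13.
Total = 24×7 + 20×10 + 17×2 + 13×1 = 415.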